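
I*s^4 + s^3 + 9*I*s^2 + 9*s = s*(s - 3*I)*(s + 3*I)*(I*s + 1)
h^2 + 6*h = h*(h + 6)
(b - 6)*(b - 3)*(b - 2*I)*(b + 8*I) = b^4 - 9*b^3 + 6*I*b^3 + 34*b^2 - 54*I*b^2 - 144*b + 108*I*b + 288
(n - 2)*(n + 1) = n^2 - n - 2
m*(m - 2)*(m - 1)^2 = m^4 - 4*m^3 + 5*m^2 - 2*m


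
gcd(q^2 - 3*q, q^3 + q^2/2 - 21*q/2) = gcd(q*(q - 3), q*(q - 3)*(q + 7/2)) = q^2 - 3*q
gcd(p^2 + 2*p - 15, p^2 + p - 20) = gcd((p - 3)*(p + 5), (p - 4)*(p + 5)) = p + 5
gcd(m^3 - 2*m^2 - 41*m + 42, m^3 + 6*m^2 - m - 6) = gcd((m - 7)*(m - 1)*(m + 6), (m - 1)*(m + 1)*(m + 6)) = m^2 + 5*m - 6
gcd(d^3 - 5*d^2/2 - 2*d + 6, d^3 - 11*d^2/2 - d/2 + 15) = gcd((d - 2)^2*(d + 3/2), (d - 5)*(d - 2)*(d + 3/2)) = d^2 - d/2 - 3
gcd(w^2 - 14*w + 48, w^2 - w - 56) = w - 8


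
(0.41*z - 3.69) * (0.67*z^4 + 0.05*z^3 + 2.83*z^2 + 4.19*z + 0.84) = 0.2747*z^5 - 2.4518*z^4 + 0.9758*z^3 - 8.7248*z^2 - 15.1167*z - 3.0996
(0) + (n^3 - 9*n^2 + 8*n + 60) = n^3 - 9*n^2 + 8*n + 60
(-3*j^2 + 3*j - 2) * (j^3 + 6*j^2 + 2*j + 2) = -3*j^5 - 15*j^4 + 10*j^3 - 12*j^2 + 2*j - 4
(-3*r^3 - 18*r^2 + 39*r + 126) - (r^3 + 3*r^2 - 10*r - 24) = -4*r^3 - 21*r^2 + 49*r + 150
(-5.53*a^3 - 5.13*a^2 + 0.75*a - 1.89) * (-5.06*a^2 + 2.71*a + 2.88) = 27.9818*a^5 + 10.9715*a^4 - 33.6237*a^3 - 3.1785*a^2 - 2.9619*a - 5.4432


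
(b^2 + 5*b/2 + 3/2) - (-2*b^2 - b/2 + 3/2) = 3*b^2 + 3*b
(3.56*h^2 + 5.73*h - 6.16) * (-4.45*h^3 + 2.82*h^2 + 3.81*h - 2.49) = -15.842*h^5 - 15.4593*h^4 + 57.1342*h^3 - 4.4043*h^2 - 37.7373*h + 15.3384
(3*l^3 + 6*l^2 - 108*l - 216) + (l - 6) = 3*l^3 + 6*l^2 - 107*l - 222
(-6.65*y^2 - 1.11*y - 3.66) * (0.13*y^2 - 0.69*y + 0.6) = -0.8645*y^4 + 4.4442*y^3 - 3.6999*y^2 + 1.8594*y - 2.196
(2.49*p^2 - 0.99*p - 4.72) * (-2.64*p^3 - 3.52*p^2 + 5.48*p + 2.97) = -6.5736*p^5 - 6.1512*p^4 + 29.5908*p^3 + 18.5845*p^2 - 28.8059*p - 14.0184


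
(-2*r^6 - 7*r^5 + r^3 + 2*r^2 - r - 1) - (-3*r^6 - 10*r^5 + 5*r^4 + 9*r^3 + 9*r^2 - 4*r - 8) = r^6 + 3*r^5 - 5*r^4 - 8*r^3 - 7*r^2 + 3*r + 7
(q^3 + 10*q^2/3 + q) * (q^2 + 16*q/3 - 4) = q^5 + 26*q^4/3 + 133*q^3/9 - 8*q^2 - 4*q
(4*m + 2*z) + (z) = 4*m + 3*z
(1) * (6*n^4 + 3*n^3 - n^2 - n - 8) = 6*n^4 + 3*n^3 - n^2 - n - 8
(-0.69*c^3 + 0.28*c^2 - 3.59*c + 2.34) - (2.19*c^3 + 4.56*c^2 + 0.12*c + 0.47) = -2.88*c^3 - 4.28*c^2 - 3.71*c + 1.87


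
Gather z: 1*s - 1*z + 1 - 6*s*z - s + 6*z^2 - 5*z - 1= 6*z^2 + z*(-6*s - 6)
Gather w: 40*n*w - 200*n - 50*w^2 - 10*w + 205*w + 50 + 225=-200*n - 50*w^2 + w*(40*n + 195) + 275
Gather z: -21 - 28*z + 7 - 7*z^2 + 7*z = -7*z^2 - 21*z - 14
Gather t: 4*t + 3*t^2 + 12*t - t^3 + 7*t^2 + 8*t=-t^3 + 10*t^2 + 24*t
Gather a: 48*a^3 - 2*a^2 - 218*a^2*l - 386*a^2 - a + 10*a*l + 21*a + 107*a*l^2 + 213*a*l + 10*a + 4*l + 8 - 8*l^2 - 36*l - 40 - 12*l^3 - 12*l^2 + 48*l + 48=48*a^3 + a^2*(-218*l - 388) + a*(107*l^2 + 223*l + 30) - 12*l^3 - 20*l^2 + 16*l + 16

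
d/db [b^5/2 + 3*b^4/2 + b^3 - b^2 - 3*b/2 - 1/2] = 5*b^4/2 + 6*b^3 + 3*b^2 - 2*b - 3/2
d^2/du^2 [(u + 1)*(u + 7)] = 2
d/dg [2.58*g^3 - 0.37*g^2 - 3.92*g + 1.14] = 7.74*g^2 - 0.74*g - 3.92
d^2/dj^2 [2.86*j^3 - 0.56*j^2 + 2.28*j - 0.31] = 17.16*j - 1.12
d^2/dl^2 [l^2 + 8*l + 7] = 2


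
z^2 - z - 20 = (z - 5)*(z + 4)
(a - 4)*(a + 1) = a^2 - 3*a - 4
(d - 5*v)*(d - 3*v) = d^2 - 8*d*v + 15*v^2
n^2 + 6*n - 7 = (n - 1)*(n + 7)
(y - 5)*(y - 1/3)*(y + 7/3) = y^3 - 3*y^2 - 97*y/9 + 35/9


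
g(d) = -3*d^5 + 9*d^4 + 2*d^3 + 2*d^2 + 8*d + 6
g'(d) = -15*d^4 + 36*d^3 + 6*d^2 + 4*d + 8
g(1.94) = 88.69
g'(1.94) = 88.72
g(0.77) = 16.61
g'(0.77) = 25.80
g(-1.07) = 13.28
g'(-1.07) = -53.17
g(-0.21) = 4.41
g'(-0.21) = 7.06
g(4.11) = -738.68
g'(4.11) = -1655.00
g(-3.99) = 5193.72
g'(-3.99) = -6000.95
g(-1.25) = 26.35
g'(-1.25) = -94.56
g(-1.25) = 26.35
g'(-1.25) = -94.56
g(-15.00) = 2727336.00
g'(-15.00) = -879577.00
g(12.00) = -556026.00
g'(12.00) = -247912.00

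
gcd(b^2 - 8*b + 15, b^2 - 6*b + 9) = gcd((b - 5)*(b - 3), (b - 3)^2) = b - 3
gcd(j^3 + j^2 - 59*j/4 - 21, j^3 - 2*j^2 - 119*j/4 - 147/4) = j^2 + 5*j + 21/4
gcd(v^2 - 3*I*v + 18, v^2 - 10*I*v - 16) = 1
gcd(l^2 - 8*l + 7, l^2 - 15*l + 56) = l - 7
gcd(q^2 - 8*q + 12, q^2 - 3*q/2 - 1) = q - 2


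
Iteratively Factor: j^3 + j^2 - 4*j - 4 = (j + 1)*(j^2 - 4) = (j - 2)*(j + 1)*(j + 2)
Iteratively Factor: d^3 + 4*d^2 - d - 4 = (d + 4)*(d^2 - 1) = (d + 1)*(d + 4)*(d - 1)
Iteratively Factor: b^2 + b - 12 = (b - 3)*(b + 4)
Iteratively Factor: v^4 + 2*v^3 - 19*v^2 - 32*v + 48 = (v - 1)*(v^3 + 3*v^2 - 16*v - 48) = (v - 4)*(v - 1)*(v^2 + 7*v + 12) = (v - 4)*(v - 1)*(v + 3)*(v + 4)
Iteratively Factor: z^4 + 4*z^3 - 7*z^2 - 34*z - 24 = (z + 2)*(z^3 + 2*z^2 - 11*z - 12) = (z - 3)*(z + 2)*(z^2 + 5*z + 4) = (z - 3)*(z + 2)*(z + 4)*(z + 1)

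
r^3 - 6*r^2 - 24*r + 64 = (r - 8)*(r - 2)*(r + 4)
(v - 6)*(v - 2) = v^2 - 8*v + 12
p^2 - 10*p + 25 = (p - 5)^2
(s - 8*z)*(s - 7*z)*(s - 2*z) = s^3 - 17*s^2*z + 86*s*z^2 - 112*z^3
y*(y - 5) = y^2 - 5*y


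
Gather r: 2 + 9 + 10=21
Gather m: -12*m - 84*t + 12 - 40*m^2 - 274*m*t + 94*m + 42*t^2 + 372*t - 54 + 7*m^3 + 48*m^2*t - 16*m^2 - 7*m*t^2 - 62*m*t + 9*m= 7*m^3 + m^2*(48*t - 56) + m*(-7*t^2 - 336*t + 91) + 42*t^2 + 288*t - 42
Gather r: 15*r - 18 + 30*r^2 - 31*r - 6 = 30*r^2 - 16*r - 24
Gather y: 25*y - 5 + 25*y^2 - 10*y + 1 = 25*y^2 + 15*y - 4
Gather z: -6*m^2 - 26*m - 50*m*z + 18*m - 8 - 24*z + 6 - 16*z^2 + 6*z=-6*m^2 - 8*m - 16*z^2 + z*(-50*m - 18) - 2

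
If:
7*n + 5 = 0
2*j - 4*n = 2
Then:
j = -3/7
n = -5/7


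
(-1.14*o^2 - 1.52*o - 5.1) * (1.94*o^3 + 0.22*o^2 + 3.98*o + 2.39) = -2.2116*o^5 - 3.1996*o^4 - 14.7656*o^3 - 9.8962*o^2 - 23.9308*o - 12.189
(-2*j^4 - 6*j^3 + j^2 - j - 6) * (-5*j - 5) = 10*j^5 + 40*j^4 + 25*j^3 + 35*j + 30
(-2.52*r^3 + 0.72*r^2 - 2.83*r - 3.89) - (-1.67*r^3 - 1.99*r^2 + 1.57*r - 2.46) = -0.85*r^3 + 2.71*r^2 - 4.4*r - 1.43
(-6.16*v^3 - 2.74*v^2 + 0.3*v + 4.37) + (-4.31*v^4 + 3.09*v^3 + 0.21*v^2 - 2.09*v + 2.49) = -4.31*v^4 - 3.07*v^3 - 2.53*v^2 - 1.79*v + 6.86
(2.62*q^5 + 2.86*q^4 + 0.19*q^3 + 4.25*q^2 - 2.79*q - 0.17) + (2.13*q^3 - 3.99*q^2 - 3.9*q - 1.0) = 2.62*q^5 + 2.86*q^4 + 2.32*q^3 + 0.26*q^2 - 6.69*q - 1.17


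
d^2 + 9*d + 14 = (d + 2)*(d + 7)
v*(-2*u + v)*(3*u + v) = -6*u^2*v + u*v^2 + v^3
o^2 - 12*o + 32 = (o - 8)*(o - 4)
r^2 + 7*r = r*(r + 7)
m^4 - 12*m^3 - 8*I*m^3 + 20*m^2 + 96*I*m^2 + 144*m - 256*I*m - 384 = (m - 8)*(m - 4)*(m - 6*I)*(m - 2*I)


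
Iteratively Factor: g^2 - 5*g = (g)*(g - 5)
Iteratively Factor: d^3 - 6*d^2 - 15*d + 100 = (d + 4)*(d^2 - 10*d + 25) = (d - 5)*(d + 4)*(d - 5)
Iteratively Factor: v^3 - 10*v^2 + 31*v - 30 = (v - 2)*(v^2 - 8*v + 15) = (v - 5)*(v - 2)*(v - 3)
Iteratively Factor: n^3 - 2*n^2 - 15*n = (n)*(n^2 - 2*n - 15) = n*(n - 5)*(n + 3)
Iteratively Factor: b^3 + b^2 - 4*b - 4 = (b - 2)*(b^2 + 3*b + 2) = (b - 2)*(b + 2)*(b + 1)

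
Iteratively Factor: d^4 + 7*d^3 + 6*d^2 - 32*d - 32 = (d - 2)*(d^3 + 9*d^2 + 24*d + 16) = (d - 2)*(d + 4)*(d^2 + 5*d + 4) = (d - 2)*(d + 1)*(d + 4)*(d + 4)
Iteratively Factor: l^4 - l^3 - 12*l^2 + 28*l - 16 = (l - 1)*(l^3 - 12*l + 16) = (l - 1)*(l + 4)*(l^2 - 4*l + 4) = (l - 2)*(l - 1)*(l + 4)*(l - 2)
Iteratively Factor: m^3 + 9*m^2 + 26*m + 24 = (m + 2)*(m^2 + 7*m + 12) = (m + 2)*(m + 4)*(m + 3)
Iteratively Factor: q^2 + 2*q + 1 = (q + 1)*(q + 1)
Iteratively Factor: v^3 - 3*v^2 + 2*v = (v - 1)*(v^2 - 2*v) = (v - 2)*(v - 1)*(v)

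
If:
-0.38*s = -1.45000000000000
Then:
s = 3.82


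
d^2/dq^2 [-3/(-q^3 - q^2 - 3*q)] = 6*(-q*(3*q + 1)*(q^2 + q + 3) + (3*q^2 + 2*q + 3)^2)/(q^3*(q^2 + q + 3)^3)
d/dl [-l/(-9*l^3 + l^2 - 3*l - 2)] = (9*l^3 - l^2 - l*(27*l^2 - 2*l + 3) + 3*l + 2)/(9*l^3 - l^2 + 3*l + 2)^2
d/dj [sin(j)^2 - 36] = sin(2*j)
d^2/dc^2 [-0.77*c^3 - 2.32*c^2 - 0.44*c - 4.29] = -4.62*c - 4.64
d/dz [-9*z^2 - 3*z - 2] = -18*z - 3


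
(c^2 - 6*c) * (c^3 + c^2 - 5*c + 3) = c^5 - 5*c^4 - 11*c^3 + 33*c^2 - 18*c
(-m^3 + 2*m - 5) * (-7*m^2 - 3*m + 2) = 7*m^5 + 3*m^4 - 16*m^3 + 29*m^2 + 19*m - 10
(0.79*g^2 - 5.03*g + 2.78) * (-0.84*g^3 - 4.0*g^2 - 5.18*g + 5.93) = -0.6636*g^5 + 1.0652*g^4 + 13.6926*g^3 + 19.6201*g^2 - 44.2283*g + 16.4854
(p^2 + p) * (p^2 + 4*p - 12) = p^4 + 5*p^3 - 8*p^2 - 12*p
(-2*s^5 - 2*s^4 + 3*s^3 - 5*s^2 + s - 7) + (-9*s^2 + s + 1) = -2*s^5 - 2*s^4 + 3*s^3 - 14*s^2 + 2*s - 6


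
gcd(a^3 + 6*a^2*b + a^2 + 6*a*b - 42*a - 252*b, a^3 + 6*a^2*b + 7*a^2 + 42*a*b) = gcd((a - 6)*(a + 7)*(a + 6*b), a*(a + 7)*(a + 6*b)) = a^2 + 6*a*b + 7*a + 42*b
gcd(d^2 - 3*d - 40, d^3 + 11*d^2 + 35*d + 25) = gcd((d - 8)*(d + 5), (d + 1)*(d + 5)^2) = d + 5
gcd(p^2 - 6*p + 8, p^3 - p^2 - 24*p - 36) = 1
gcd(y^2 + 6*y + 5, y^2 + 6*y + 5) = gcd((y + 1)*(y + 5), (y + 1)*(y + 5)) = y^2 + 6*y + 5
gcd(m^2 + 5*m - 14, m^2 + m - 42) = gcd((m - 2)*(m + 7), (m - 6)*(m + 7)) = m + 7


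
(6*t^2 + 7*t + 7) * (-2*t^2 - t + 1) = -12*t^4 - 20*t^3 - 15*t^2 + 7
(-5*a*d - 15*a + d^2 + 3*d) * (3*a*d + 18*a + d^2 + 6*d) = -15*a^2*d^2 - 135*a^2*d - 270*a^2 - 2*a*d^3 - 18*a*d^2 - 36*a*d + d^4 + 9*d^3 + 18*d^2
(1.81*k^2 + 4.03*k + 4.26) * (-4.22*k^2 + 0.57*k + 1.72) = -7.6382*k^4 - 15.9749*k^3 - 12.5669*k^2 + 9.3598*k + 7.3272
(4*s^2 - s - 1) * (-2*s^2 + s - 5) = -8*s^4 + 6*s^3 - 19*s^2 + 4*s + 5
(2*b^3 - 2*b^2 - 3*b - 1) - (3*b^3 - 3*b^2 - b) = -b^3 + b^2 - 2*b - 1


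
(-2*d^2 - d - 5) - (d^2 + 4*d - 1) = -3*d^2 - 5*d - 4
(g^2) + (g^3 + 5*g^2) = g^3 + 6*g^2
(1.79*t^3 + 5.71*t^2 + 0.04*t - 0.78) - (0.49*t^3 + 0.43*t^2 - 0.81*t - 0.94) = 1.3*t^3 + 5.28*t^2 + 0.85*t + 0.16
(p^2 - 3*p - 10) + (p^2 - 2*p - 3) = 2*p^2 - 5*p - 13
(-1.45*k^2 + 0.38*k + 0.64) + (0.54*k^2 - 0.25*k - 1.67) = -0.91*k^2 + 0.13*k - 1.03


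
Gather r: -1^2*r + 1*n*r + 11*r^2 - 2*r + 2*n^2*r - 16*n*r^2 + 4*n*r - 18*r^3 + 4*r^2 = -18*r^3 + r^2*(15 - 16*n) + r*(2*n^2 + 5*n - 3)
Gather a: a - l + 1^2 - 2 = a - l - 1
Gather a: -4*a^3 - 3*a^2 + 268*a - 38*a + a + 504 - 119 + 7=-4*a^3 - 3*a^2 + 231*a + 392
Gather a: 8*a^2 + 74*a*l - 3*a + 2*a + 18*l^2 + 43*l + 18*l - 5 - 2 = 8*a^2 + a*(74*l - 1) + 18*l^2 + 61*l - 7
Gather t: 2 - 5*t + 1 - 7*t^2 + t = -7*t^2 - 4*t + 3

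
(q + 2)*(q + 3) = q^2 + 5*q + 6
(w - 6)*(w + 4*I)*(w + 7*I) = w^3 - 6*w^2 + 11*I*w^2 - 28*w - 66*I*w + 168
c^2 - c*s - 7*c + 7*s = (c - 7)*(c - s)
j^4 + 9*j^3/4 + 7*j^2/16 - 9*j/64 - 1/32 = (j - 1/4)*(j + 1/4)^2*(j + 2)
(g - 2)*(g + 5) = g^2 + 3*g - 10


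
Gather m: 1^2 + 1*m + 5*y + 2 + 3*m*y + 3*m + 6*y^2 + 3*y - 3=m*(3*y + 4) + 6*y^2 + 8*y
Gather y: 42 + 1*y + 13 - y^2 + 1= -y^2 + y + 56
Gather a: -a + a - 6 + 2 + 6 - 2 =0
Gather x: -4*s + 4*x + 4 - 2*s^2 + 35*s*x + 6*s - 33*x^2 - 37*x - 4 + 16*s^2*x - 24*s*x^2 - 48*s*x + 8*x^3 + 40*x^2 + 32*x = -2*s^2 + 2*s + 8*x^3 + x^2*(7 - 24*s) + x*(16*s^2 - 13*s - 1)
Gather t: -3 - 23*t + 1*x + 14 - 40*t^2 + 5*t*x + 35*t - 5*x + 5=-40*t^2 + t*(5*x + 12) - 4*x + 16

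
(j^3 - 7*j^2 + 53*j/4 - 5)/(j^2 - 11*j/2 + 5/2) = (j^2 - 13*j/2 + 10)/(j - 5)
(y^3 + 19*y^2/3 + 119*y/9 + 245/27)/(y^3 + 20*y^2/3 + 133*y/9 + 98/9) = (y + 5/3)/(y + 2)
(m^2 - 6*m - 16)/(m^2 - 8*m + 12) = (m^2 - 6*m - 16)/(m^2 - 8*m + 12)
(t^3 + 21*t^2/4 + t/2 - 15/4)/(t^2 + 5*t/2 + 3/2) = (4*t^2 + 17*t - 15)/(2*(2*t + 3))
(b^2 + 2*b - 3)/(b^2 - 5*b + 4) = (b + 3)/(b - 4)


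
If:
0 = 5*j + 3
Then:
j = -3/5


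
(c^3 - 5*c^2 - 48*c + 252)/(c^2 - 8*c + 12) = (c^2 + c - 42)/(c - 2)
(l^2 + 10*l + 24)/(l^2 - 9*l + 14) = (l^2 + 10*l + 24)/(l^2 - 9*l + 14)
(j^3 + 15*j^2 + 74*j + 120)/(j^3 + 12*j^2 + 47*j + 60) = (j + 6)/(j + 3)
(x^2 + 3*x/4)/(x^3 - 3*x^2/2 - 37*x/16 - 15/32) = 8*x/(8*x^2 - 18*x - 5)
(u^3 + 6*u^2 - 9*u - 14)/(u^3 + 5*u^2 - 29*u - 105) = (u^2 - u - 2)/(u^2 - 2*u - 15)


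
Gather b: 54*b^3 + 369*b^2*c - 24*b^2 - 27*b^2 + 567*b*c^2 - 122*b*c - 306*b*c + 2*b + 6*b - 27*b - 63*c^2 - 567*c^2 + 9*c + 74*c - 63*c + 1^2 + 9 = 54*b^3 + b^2*(369*c - 51) + b*(567*c^2 - 428*c - 19) - 630*c^2 + 20*c + 10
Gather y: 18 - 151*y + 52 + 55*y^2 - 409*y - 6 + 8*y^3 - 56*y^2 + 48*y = 8*y^3 - y^2 - 512*y + 64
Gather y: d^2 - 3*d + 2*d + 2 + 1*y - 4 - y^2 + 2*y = d^2 - d - y^2 + 3*y - 2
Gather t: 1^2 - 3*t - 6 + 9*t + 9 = 6*t + 4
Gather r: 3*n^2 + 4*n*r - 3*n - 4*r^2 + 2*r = 3*n^2 - 3*n - 4*r^2 + r*(4*n + 2)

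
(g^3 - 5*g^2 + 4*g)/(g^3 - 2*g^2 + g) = (g - 4)/(g - 1)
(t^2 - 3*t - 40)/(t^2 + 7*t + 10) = (t - 8)/(t + 2)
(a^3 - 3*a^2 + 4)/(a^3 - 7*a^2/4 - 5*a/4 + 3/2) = 4*(a - 2)/(4*a - 3)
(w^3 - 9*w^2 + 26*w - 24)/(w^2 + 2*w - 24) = (w^2 - 5*w + 6)/(w + 6)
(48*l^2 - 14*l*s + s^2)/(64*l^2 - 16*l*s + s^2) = (-6*l + s)/(-8*l + s)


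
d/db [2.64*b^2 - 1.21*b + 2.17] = 5.28*b - 1.21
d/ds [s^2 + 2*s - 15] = 2*s + 2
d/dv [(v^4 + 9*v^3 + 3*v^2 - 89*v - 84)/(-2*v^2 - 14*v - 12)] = (-v^3 - 13*v^2 - 48*v - 27)/(v^2 + 12*v + 36)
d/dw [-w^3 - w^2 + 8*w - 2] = -3*w^2 - 2*w + 8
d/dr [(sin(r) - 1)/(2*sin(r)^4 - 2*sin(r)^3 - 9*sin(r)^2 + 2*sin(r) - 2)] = 3*(-2*sin(r)^3 + 4*sin(r)^2 + sin(r) - 6)*sin(r)*cos(r)/(2*sin(r)^4 - 2*sin(r)^3 - 9*sin(r)^2 + 2*sin(r) - 2)^2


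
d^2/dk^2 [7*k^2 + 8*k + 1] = 14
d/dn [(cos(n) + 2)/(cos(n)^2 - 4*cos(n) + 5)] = (cos(n)^2 + 4*cos(n) - 13)*sin(n)/(cos(n)^2 - 4*cos(n) + 5)^2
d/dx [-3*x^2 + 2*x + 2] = 2 - 6*x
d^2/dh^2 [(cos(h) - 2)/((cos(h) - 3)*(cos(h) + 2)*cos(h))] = (50*(1 - cos(h)^2)^2/cos(h)^3 - 30*sin(h)^6/cos(h)^3 - 4*cos(h)^4 - 9*cos(h)^3 - 41*cos(h)^2 - 72*tan(h)^2 + 10 + 142/cos(h) - 164/cos(h)^3)/((cos(h) - 3)^3*(cos(h) + 2)^3)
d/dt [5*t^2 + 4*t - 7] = 10*t + 4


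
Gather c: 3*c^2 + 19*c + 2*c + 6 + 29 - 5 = 3*c^2 + 21*c + 30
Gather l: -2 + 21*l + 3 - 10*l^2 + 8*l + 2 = -10*l^2 + 29*l + 3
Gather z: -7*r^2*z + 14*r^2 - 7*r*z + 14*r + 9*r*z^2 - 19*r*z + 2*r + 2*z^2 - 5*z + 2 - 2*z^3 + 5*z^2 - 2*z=14*r^2 + 16*r - 2*z^3 + z^2*(9*r + 7) + z*(-7*r^2 - 26*r - 7) + 2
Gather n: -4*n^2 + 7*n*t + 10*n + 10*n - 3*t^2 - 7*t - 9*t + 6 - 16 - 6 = -4*n^2 + n*(7*t + 20) - 3*t^2 - 16*t - 16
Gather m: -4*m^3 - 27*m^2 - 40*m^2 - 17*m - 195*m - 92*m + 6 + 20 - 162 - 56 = -4*m^3 - 67*m^2 - 304*m - 192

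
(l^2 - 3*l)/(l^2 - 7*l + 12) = l/(l - 4)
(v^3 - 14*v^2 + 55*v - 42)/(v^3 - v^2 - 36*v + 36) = (v - 7)/(v + 6)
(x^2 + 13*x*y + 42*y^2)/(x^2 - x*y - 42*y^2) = (x + 7*y)/(x - 7*y)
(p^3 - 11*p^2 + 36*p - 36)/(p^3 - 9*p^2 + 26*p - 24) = (p - 6)/(p - 4)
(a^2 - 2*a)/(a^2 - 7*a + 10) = a/(a - 5)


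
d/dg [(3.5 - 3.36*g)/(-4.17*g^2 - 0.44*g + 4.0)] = (-14.0112*g^2 + 29.19*g - 11.9)/(17.3889*g^4 + 3.6696*g^3 - 33.1664*g^2 - 3.52*g + 16.0)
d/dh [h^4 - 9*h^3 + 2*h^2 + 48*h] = 4*h^3 - 27*h^2 + 4*h + 48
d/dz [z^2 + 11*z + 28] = 2*z + 11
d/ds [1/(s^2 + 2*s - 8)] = 2*(-s - 1)/(s^2 + 2*s - 8)^2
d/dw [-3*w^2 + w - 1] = 1 - 6*w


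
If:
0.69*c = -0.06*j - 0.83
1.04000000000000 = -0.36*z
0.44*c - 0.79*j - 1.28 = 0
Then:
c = -1.01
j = -2.18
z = -2.89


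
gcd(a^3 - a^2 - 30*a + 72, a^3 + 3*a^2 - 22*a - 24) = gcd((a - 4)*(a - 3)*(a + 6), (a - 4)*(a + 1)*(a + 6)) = a^2 + 2*a - 24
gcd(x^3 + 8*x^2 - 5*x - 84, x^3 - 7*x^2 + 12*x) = x - 3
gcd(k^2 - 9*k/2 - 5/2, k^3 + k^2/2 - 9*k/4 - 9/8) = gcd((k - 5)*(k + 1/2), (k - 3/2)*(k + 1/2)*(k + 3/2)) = k + 1/2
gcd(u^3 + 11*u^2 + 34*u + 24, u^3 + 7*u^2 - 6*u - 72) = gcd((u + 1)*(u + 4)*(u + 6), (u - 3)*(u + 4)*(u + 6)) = u^2 + 10*u + 24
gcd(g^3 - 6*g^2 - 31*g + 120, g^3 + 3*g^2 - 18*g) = g - 3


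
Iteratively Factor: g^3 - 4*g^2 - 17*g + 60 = (g - 5)*(g^2 + g - 12) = (g - 5)*(g + 4)*(g - 3)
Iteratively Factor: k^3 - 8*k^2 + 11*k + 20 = (k - 4)*(k^2 - 4*k - 5) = (k - 4)*(k + 1)*(k - 5)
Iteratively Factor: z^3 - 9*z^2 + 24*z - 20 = (z - 5)*(z^2 - 4*z + 4) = (z - 5)*(z - 2)*(z - 2)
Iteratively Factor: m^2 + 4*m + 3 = (m + 1)*(m + 3)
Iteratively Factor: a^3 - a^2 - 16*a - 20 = (a + 2)*(a^2 - 3*a - 10) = (a - 5)*(a + 2)*(a + 2)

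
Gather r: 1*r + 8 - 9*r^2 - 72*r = -9*r^2 - 71*r + 8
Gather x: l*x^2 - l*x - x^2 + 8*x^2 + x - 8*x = x^2*(l + 7) + x*(-l - 7)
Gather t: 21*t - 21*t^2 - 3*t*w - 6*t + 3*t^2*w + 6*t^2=t^2*(3*w - 15) + t*(15 - 3*w)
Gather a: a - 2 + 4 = a + 2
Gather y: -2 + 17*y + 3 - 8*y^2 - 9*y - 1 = -8*y^2 + 8*y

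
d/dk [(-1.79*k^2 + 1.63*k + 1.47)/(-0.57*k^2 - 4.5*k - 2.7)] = (8.9841*k^2 + 11.3418*k + 2.214)/(0.3249*k^4 + 5.13*k^3 + 23.328*k^2 + 24.3*k + 7.29)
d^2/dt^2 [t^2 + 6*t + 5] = 2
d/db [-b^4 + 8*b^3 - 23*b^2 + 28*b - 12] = -4*b^3 + 24*b^2 - 46*b + 28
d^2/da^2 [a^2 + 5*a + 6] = 2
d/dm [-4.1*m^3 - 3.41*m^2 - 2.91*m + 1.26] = -12.3*m^2 - 6.82*m - 2.91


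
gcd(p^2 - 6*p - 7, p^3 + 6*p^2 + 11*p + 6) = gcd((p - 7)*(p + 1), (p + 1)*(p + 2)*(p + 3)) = p + 1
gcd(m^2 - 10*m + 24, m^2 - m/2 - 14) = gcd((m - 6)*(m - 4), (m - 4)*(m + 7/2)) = m - 4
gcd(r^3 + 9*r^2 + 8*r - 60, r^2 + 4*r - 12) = r^2 + 4*r - 12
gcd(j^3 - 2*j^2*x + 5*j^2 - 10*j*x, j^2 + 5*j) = j^2 + 5*j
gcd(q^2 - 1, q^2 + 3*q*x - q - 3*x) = q - 1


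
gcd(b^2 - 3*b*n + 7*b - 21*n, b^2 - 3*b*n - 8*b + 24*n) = b - 3*n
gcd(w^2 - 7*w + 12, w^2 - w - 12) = w - 4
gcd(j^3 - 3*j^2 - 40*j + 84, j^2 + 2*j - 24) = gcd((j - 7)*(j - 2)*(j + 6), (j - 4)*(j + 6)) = j + 6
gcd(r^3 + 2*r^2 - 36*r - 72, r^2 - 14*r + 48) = r - 6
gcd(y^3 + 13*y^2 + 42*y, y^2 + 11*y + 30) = y + 6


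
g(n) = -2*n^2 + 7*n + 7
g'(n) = 7 - 4*n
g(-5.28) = -85.72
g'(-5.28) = 28.12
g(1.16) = 12.43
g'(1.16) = 2.36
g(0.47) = 9.85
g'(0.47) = 5.12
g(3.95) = 3.44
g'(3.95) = -8.80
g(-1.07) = -2.78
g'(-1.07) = 11.28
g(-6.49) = -122.67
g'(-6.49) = 32.96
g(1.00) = 12.00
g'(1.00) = 3.00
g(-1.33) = -5.85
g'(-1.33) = 12.32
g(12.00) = -197.00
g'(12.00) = -41.00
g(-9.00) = -218.00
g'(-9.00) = 43.00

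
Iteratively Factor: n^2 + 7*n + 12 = (n + 4)*(n + 3)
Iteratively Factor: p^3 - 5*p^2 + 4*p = (p)*(p^2 - 5*p + 4) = p*(p - 4)*(p - 1)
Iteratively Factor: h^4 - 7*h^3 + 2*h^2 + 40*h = (h + 2)*(h^3 - 9*h^2 + 20*h) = (h - 4)*(h + 2)*(h^2 - 5*h) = h*(h - 4)*(h + 2)*(h - 5)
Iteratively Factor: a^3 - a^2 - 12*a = (a - 4)*(a^2 + 3*a) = (a - 4)*(a + 3)*(a)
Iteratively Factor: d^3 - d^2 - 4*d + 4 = (d + 2)*(d^2 - 3*d + 2) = (d - 2)*(d + 2)*(d - 1)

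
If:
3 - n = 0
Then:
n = 3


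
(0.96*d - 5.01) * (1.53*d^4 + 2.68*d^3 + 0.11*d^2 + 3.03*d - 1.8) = 1.4688*d^5 - 5.0925*d^4 - 13.3212*d^3 + 2.3577*d^2 - 16.9083*d + 9.018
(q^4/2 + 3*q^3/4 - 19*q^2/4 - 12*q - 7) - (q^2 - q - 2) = q^4/2 + 3*q^3/4 - 23*q^2/4 - 11*q - 5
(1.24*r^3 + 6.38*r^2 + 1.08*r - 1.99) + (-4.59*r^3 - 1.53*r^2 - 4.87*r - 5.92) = -3.35*r^3 + 4.85*r^2 - 3.79*r - 7.91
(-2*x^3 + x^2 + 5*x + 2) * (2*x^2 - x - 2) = -4*x^5 + 4*x^4 + 13*x^3 - 3*x^2 - 12*x - 4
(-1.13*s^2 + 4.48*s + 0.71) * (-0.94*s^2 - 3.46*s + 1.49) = 1.0622*s^4 - 0.3014*s^3 - 17.8519*s^2 + 4.2186*s + 1.0579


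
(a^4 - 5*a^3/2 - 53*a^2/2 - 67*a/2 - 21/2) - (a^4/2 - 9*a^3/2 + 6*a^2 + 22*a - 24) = a^4/2 + 2*a^3 - 65*a^2/2 - 111*a/2 + 27/2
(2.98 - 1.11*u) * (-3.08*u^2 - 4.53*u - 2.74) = 3.4188*u^3 - 4.1501*u^2 - 10.458*u - 8.1652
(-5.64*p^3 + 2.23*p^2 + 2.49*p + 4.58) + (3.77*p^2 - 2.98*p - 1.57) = -5.64*p^3 + 6.0*p^2 - 0.49*p + 3.01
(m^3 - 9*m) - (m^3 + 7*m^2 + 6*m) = -7*m^2 - 15*m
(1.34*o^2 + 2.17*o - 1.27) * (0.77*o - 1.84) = 1.0318*o^3 - 0.7947*o^2 - 4.9707*o + 2.3368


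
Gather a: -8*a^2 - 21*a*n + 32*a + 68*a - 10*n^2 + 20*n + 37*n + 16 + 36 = -8*a^2 + a*(100 - 21*n) - 10*n^2 + 57*n + 52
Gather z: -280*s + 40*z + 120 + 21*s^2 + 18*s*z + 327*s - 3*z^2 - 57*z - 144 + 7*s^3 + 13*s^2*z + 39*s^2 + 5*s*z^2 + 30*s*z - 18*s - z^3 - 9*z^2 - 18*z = 7*s^3 + 60*s^2 + 29*s - z^3 + z^2*(5*s - 12) + z*(13*s^2 + 48*s - 35) - 24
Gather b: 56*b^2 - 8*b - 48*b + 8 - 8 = 56*b^2 - 56*b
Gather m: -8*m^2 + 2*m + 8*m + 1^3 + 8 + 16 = -8*m^2 + 10*m + 25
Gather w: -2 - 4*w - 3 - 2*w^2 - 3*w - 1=-2*w^2 - 7*w - 6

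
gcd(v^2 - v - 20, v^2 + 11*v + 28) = v + 4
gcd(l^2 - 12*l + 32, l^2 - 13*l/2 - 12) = l - 8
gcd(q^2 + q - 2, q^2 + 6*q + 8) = q + 2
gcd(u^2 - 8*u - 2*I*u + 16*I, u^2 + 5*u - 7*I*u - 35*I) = 1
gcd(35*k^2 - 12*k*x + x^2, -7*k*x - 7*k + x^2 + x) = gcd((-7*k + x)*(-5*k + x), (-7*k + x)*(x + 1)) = -7*k + x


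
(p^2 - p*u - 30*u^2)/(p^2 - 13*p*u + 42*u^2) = (p + 5*u)/(p - 7*u)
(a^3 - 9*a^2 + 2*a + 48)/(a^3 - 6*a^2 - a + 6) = (a^3 - 9*a^2 + 2*a + 48)/(a^3 - 6*a^2 - a + 6)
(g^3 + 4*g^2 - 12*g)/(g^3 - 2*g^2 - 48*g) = (g - 2)/(g - 8)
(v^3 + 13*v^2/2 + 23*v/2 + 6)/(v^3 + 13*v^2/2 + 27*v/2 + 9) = (v^2 + 5*v + 4)/(v^2 + 5*v + 6)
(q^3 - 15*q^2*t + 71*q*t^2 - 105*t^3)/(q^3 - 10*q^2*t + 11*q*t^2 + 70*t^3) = (q - 3*t)/(q + 2*t)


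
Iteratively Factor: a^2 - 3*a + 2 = (a - 2)*(a - 1)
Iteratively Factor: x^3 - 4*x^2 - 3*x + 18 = (x - 3)*(x^2 - x - 6) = (x - 3)*(x + 2)*(x - 3)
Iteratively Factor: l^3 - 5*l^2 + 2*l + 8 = (l - 4)*(l^2 - l - 2) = (l - 4)*(l - 2)*(l + 1)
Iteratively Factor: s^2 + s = (s + 1)*(s)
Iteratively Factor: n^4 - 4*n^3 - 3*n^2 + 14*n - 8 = (n - 1)*(n^3 - 3*n^2 - 6*n + 8) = (n - 1)*(n + 2)*(n^2 - 5*n + 4) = (n - 4)*(n - 1)*(n + 2)*(n - 1)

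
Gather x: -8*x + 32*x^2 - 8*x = 32*x^2 - 16*x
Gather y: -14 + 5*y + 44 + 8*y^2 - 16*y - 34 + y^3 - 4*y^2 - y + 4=y^3 + 4*y^2 - 12*y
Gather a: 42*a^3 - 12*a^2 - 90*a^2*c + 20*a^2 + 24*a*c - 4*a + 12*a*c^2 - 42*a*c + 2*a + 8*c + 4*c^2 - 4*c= 42*a^3 + a^2*(8 - 90*c) + a*(12*c^2 - 18*c - 2) + 4*c^2 + 4*c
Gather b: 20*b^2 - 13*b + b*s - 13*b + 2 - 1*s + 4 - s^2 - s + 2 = 20*b^2 + b*(s - 26) - s^2 - 2*s + 8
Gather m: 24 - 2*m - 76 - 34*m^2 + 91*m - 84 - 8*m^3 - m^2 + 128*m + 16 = -8*m^3 - 35*m^2 + 217*m - 120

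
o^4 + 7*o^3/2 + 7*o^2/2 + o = o*(o + 1/2)*(o + 1)*(o + 2)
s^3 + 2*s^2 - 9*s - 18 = (s - 3)*(s + 2)*(s + 3)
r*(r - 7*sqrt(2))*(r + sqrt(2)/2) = r^3 - 13*sqrt(2)*r^2/2 - 7*r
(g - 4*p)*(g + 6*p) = g^2 + 2*g*p - 24*p^2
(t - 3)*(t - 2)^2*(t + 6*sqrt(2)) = t^4 - 7*t^3 + 6*sqrt(2)*t^3 - 42*sqrt(2)*t^2 + 16*t^2 - 12*t + 96*sqrt(2)*t - 72*sqrt(2)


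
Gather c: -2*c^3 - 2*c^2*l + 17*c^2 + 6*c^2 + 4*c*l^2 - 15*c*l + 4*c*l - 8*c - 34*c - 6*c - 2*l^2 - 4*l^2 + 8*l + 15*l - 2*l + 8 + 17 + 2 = -2*c^3 + c^2*(23 - 2*l) + c*(4*l^2 - 11*l - 48) - 6*l^2 + 21*l + 27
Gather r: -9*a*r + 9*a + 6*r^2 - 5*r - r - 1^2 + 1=9*a + 6*r^2 + r*(-9*a - 6)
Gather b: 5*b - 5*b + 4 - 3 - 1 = 0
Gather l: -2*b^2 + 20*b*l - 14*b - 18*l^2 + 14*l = -2*b^2 - 14*b - 18*l^2 + l*(20*b + 14)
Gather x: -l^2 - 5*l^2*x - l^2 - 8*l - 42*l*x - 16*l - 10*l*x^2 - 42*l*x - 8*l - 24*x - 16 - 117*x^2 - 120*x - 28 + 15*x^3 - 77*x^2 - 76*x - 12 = -2*l^2 - 32*l + 15*x^3 + x^2*(-10*l - 194) + x*(-5*l^2 - 84*l - 220) - 56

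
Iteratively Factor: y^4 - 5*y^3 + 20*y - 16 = (y - 2)*(y^3 - 3*y^2 - 6*y + 8) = (y - 2)*(y - 1)*(y^2 - 2*y - 8) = (y - 2)*(y - 1)*(y + 2)*(y - 4)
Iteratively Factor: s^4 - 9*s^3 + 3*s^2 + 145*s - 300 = (s - 3)*(s^3 - 6*s^2 - 15*s + 100) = (s - 5)*(s - 3)*(s^2 - s - 20) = (s - 5)^2*(s - 3)*(s + 4)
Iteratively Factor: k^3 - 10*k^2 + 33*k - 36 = (k - 3)*(k^2 - 7*k + 12) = (k - 4)*(k - 3)*(k - 3)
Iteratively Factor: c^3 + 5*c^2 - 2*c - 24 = (c + 3)*(c^2 + 2*c - 8) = (c - 2)*(c + 3)*(c + 4)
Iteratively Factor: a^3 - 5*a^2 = (a)*(a^2 - 5*a) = a*(a - 5)*(a)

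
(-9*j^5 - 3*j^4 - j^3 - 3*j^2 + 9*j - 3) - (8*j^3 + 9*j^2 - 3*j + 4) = -9*j^5 - 3*j^4 - 9*j^3 - 12*j^2 + 12*j - 7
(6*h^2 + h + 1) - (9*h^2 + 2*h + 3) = -3*h^2 - h - 2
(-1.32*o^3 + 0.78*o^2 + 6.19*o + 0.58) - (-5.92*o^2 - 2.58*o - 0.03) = -1.32*o^3 + 6.7*o^2 + 8.77*o + 0.61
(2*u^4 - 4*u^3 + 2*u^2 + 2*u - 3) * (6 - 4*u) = -8*u^5 + 28*u^4 - 32*u^3 + 4*u^2 + 24*u - 18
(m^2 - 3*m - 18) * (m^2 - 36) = m^4 - 3*m^3 - 54*m^2 + 108*m + 648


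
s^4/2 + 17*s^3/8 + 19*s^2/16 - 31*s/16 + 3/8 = (s/2 + 1)*(s - 1/2)*(s - 1/4)*(s + 3)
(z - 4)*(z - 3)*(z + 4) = z^3 - 3*z^2 - 16*z + 48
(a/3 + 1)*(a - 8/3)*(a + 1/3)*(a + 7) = a^4/3 + 23*a^3/9 - 29*a^2/27 - 521*a/27 - 56/9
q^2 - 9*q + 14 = (q - 7)*(q - 2)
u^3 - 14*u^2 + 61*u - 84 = (u - 7)*(u - 4)*(u - 3)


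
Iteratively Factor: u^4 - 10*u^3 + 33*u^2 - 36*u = (u - 3)*(u^3 - 7*u^2 + 12*u) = u*(u - 3)*(u^2 - 7*u + 12) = u*(u - 4)*(u - 3)*(u - 3)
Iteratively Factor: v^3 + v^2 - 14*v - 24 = (v + 2)*(v^2 - v - 12) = (v + 2)*(v + 3)*(v - 4)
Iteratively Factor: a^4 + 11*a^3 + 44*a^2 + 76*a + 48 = (a + 4)*(a^3 + 7*a^2 + 16*a + 12) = (a + 2)*(a + 4)*(a^2 + 5*a + 6) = (a + 2)^2*(a + 4)*(a + 3)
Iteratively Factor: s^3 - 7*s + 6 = (s - 2)*(s^2 + 2*s - 3) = (s - 2)*(s + 3)*(s - 1)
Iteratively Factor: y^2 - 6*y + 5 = (y - 5)*(y - 1)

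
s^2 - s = s*(s - 1)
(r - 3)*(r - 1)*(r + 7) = r^3 + 3*r^2 - 25*r + 21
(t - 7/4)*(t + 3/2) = t^2 - t/4 - 21/8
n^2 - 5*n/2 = n*(n - 5/2)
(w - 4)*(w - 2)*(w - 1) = w^3 - 7*w^2 + 14*w - 8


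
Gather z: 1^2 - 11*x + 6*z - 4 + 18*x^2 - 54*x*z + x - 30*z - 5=18*x^2 - 10*x + z*(-54*x - 24) - 8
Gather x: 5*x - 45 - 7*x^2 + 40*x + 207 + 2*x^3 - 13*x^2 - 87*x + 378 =2*x^3 - 20*x^2 - 42*x + 540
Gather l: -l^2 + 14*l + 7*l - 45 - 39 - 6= -l^2 + 21*l - 90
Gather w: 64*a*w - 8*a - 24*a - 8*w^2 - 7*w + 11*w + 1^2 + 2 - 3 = -32*a - 8*w^2 + w*(64*a + 4)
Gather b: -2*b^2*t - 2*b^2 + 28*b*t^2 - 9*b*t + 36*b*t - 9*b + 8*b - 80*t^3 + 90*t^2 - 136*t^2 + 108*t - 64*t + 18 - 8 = b^2*(-2*t - 2) + b*(28*t^2 + 27*t - 1) - 80*t^3 - 46*t^2 + 44*t + 10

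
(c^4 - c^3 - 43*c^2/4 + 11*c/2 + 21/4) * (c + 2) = c^5 + c^4 - 51*c^3/4 - 16*c^2 + 65*c/4 + 21/2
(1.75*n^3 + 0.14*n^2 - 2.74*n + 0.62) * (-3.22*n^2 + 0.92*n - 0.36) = -5.635*n^5 + 1.1592*n^4 + 8.3216*n^3 - 4.5676*n^2 + 1.5568*n - 0.2232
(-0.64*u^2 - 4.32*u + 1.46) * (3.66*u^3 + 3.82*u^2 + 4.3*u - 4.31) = -2.3424*u^5 - 18.256*u^4 - 13.9108*u^3 - 10.2404*u^2 + 24.8972*u - 6.2926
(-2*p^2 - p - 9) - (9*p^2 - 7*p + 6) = -11*p^2 + 6*p - 15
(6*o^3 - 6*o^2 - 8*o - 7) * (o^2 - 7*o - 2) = 6*o^5 - 48*o^4 + 22*o^3 + 61*o^2 + 65*o + 14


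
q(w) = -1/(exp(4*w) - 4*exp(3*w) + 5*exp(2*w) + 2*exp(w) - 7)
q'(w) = -(-4*exp(4*w) + 12*exp(3*w) - 10*exp(2*w) - 2*exp(w))/(exp(4*w) - 4*exp(3*w) + 5*exp(2*w) + 2*exp(w) - 7)^2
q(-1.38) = 0.16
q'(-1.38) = 0.02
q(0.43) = 0.95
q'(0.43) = 4.89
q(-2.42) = 0.15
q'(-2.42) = 0.01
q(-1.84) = 0.15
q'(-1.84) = 0.01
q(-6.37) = 0.14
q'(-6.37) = 0.00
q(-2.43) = 0.15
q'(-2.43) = 0.01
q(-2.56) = 0.15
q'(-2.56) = 0.00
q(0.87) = -0.23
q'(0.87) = 1.52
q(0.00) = 0.33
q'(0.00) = 0.44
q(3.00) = 0.00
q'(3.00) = 0.00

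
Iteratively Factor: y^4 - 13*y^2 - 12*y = (y - 4)*(y^3 + 4*y^2 + 3*y) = (y - 4)*(y + 1)*(y^2 + 3*y) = (y - 4)*(y + 1)*(y + 3)*(y)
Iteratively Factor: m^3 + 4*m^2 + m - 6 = (m + 2)*(m^2 + 2*m - 3) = (m + 2)*(m + 3)*(m - 1)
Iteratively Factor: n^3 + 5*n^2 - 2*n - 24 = (n - 2)*(n^2 + 7*n + 12) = (n - 2)*(n + 4)*(n + 3)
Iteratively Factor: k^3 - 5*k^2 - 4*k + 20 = (k - 5)*(k^2 - 4) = (k - 5)*(k - 2)*(k + 2)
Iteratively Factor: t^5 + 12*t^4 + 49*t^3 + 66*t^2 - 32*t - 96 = (t + 2)*(t^4 + 10*t^3 + 29*t^2 + 8*t - 48) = (t + 2)*(t + 3)*(t^3 + 7*t^2 + 8*t - 16) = (t + 2)*(t + 3)*(t + 4)*(t^2 + 3*t - 4) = (t + 2)*(t + 3)*(t + 4)^2*(t - 1)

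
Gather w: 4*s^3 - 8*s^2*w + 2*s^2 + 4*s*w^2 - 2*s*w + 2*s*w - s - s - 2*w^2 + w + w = 4*s^3 + 2*s^2 - 2*s + w^2*(4*s - 2) + w*(2 - 8*s^2)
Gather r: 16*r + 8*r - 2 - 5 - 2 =24*r - 9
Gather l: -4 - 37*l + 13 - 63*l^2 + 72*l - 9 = -63*l^2 + 35*l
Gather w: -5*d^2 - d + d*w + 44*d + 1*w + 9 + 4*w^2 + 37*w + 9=-5*d^2 + 43*d + 4*w^2 + w*(d + 38) + 18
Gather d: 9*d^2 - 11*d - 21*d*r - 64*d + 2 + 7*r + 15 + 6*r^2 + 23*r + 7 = 9*d^2 + d*(-21*r - 75) + 6*r^2 + 30*r + 24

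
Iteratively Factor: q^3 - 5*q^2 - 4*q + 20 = (q - 5)*(q^2 - 4) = (q - 5)*(q + 2)*(q - 2)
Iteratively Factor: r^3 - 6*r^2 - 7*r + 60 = (r + 3)*(r^2 - 9*r + 20) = (r - 5)*(r + 3)*(r - 4)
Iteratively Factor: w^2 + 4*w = (w)*(w + 4)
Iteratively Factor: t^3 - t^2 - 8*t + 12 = (t + 3)*(t^2 - 4*t + 4) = (t - 2)*(t + 3)*(t - 2)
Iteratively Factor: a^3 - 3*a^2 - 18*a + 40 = (a + 4)*(a^2 - 7*a + 10) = (a - 5)*(a + 4)*(a - 2)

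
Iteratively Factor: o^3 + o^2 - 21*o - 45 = (o + 3)*(o^2 - 2*o - 15) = (o - 5)*(o + 3)*(o + 3)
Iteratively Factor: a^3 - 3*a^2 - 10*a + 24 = (a - 4)*(a^2 + a - 6) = (a - 4)*(a + 3)*(a - 2)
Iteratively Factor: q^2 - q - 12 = (q + 3)*(q - 4)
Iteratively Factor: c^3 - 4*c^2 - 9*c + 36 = (c + 3)*(c^2 - 7*c + 12) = (c - 4)*(c + 3)*(c - 3)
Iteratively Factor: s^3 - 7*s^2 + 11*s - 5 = (s - 1)*(s^2 - 6*s + 5) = (s - 5)*(s - 1)*(s - 1)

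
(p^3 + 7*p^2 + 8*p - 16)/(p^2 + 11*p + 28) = (p^2 + 3*p - 4)/(p + 7)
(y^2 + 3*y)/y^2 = (y + 3)/y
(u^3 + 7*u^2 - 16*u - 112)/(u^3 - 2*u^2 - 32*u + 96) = (u^2 + 11*u + 28)/(u^2 + 2*u - 24)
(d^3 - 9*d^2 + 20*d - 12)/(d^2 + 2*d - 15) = (d^3 - 9*d^2 + 20*d - 12)/(d^2 + 2*d - 15)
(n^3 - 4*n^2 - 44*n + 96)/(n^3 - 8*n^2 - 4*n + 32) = (n + 6)/(n + 2)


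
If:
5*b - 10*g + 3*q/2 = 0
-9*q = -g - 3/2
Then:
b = 177*q/10 - 3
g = 9*q - 3/2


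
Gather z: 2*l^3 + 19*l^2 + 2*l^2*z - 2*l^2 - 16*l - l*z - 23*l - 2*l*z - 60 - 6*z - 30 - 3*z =2*l^3 + 17*l^2 - 39*l + z*(2*l^2 - 3*l - 9) - 90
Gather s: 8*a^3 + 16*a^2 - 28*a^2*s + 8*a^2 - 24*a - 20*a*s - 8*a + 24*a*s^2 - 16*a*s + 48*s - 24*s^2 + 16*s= 8*a^3 + 24*a^2 - 32*a + s^2*(24*a - 24) + s*(-28*a^2 - 36*a + 64)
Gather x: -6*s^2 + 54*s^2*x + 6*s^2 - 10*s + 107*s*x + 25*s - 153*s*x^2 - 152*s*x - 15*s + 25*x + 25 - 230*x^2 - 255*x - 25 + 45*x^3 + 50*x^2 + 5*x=45*x^3 + x^2*(-153*s - 180) + x*(54*s^2 - 45*s - 225)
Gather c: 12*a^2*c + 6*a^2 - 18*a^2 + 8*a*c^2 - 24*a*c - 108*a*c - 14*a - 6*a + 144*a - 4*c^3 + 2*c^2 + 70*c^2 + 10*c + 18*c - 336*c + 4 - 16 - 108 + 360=-12*a^2 + 124*a - 4*c^3 + c^2*(8*a + 72) + c*(12*a^2 - 132*a - 308) + 240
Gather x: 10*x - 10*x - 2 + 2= 0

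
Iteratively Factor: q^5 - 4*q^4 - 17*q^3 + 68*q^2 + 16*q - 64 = (q - 1)*(q^4 - 3*q^3 - 20*q^2 + 48*q + 64) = (q - 4)*(q - 1)*(q^3 + q^2 - 16*q - 16) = (q - 4)*(q - 1)*(q + 1)*(q^2 - 16) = (q - 4)*(q - 1)*(q + 1)*(q + 4)*(q - 4)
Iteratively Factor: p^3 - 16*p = (p - 4)*(p^2 + 4*p) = p*(p - 4)*(p + 4)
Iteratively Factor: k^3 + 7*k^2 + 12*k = (k + 3)*(k^2 + 4*k) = k*(k + 3)*(k + 4)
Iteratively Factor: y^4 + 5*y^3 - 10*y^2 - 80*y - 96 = (y + 4)*(y^3 + y^2 - 14*y - 24) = (y - 4)*(y + 4)*(y^2 + 5*y + 6) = (y - 4)*(y + 3)*(y + 4)*(y + 2)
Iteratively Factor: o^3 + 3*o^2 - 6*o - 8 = (o + 1)*(o^2 + 2*o - 8) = (o - 2)*(o + 1)*(o + 4)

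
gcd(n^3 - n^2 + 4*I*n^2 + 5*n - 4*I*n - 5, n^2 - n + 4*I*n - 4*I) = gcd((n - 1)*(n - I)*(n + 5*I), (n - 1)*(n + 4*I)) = n - 1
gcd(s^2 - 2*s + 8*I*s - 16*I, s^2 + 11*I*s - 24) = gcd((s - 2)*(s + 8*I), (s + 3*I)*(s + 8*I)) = s + 8*I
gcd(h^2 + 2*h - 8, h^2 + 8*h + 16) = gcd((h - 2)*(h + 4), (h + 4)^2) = h + 4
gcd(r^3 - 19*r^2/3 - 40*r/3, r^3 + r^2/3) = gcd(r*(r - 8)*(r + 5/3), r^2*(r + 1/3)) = r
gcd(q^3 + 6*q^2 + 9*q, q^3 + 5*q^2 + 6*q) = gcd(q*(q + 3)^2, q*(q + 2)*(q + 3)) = q^2 + 3*q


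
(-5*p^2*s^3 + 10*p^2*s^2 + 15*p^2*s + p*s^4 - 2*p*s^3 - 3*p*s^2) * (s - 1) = -5*p^2*s^4 + 15*p^2*s^3 + 5*p^2*s^2 - 15*p^2*s + p*s^5 - 3*p*s^4 - p*s^3 + 3*p*s^2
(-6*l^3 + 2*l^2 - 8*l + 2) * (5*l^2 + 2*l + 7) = -30*l^5 - 2*l^4 - 78*l^3 + 8*l^2 - 52*l + 14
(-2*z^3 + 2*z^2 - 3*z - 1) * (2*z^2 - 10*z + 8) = -4*z^5 + 24*z^4 - 42*z^3 + 44*z^2 - 14*z - 8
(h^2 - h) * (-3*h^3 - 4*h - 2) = -3*h^5 + 3*h^4 - 4*h^3 + 2*h^2 + 2*h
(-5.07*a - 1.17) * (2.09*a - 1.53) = -10.5963*a^2 + 5.3118*a + 1.7901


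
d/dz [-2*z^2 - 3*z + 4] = -4*z - 3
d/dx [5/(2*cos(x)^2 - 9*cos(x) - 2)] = 5*(4*cos(x) - 9)*sin(x)/(2*sin(x)^2 + 9*cos(x))^2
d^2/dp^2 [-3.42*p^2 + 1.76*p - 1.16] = -6.84000000000000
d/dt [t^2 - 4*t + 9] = 2*t - 4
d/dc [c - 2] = 1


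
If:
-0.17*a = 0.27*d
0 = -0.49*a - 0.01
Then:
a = -0.02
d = 0.01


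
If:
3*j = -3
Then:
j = -1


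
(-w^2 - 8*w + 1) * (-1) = w^2 + 8*w - 1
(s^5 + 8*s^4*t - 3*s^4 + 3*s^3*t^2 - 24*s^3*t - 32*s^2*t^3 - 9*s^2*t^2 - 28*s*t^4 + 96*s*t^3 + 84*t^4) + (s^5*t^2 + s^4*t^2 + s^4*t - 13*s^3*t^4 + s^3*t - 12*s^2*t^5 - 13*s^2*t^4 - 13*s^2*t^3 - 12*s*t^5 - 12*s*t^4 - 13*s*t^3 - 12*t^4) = s^5*t^2 + s^5 + s^4*t^2 + 9*s^4*t - 3*s^4 - 13*s^3*t^4 + 3*s^3*t^2 - 23*s^3*t - 12*s^2*t^5 - 13*s^2*t^4 - 45*s^2*t^3 - 9*s^2*t^2 - 12*s*t^5 - 40*s*t^4 + 83*s*t^3 + 72*t^4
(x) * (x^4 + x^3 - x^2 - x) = x^5 + x^4 - x^3 - x^2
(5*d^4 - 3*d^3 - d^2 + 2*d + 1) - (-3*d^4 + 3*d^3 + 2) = 8*d^4 - 6*d^3 - d^2 + 2*d - 1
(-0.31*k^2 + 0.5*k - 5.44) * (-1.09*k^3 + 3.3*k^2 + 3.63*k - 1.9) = 0.3379*k^5 - 1.568*k^4 + 6.4543*k^3 - 15.548*k^2 - 20.6972*k + 10.336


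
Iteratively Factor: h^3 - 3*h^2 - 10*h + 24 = (h + 3)*(h^2 - 6*h + 8) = (h - 2)*(h + 3)*(h - 4)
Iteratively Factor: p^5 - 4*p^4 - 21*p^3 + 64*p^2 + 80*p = (p - 4)*(p^4 - 21*p^2 - 20*p) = (p - 5)*(p - 4)*(p^3 + 5*p^2 + 4*p) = (p - 5)*(p - 4)*(p + 1)*(p^2 + 4*p) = (p - 5)*(p - 4)*(p + 1)*(p + 4)*(p)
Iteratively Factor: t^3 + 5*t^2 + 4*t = (t + 1)*(t^2 + 4*t) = t*(t + 1)*(t + 4)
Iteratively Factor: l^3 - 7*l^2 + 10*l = (l)*(l^2 - 7*l + 10) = l*(l - 2)*(l - 5)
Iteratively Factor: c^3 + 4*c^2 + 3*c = (c + 3)*(c^2 + c) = c*(c + 3)*(c + 1)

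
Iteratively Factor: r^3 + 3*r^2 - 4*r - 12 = (r + 3)*(r^2 - 4) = (r + 2)*(r + 3)*(r - 2)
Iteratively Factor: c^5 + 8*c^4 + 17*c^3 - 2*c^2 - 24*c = (c + 4)*(c^4 + 4*c^3 + c^2 - 6*c) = (c - 1)*(c + 4)*(c^3 + 5*c^2 + 6*c) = (c - 1)*(c + 3)*(c + 4)*(c^2 + 2*c) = c*(c - 1)*(c + 3)*(c + 4)*(c + 2)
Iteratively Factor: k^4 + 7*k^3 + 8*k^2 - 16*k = (k + 4)*(k^3 + 3*k^2 - 4*k) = k*(k + 4)*(k^2 + 3*k - 4) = k*(k + 4)^2*(k - 1)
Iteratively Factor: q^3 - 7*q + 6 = (q - 1)*(q^2 + q - 6) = (q - 1)*(q + 3)*(q - 2)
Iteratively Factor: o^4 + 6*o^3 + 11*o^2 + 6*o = (o + 1)*(o^3 + 5*o^2 + 6*o) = o*(o + 1)*(o^2 + 5*o + 6) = o*(o + 1)*(o + 3)*(o + 2)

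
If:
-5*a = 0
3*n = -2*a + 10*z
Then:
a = 0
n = 10*z/3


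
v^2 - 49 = (v - 7)*(v + 7)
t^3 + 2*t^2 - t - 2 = (t - 1)*(t + 1)*(t + 2)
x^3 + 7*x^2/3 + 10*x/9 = x*(x + 2/3)*(x + 5/3)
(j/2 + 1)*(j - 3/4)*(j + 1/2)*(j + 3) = j^4/2 + 19*j^3/8 + 35*j^2/16 - 27*j/16 - 9/8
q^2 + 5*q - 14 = (q - 2)*(q + 7)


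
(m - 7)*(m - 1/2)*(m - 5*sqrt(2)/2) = m^3 - 15*m^2/2 - 5*sqrt(2)*m^2/2 + 7*m/2 + 75*sqrt(2)*m/4 - 35*sqrt(2)/4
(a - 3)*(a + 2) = a^2 - a - 6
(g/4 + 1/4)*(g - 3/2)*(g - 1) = g^3/4 - 3*g^2/8 - g/4 + 3/8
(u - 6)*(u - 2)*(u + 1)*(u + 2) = u^4 - 5*u^3 - 10*u^2 + 20*u + 24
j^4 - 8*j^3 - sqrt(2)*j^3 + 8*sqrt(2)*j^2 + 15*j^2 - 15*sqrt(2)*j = j*(j - 5)*(j - 3)*(j - sqrt(2))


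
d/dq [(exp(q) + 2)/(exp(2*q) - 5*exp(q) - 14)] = -exp(q)/(exp(2*q) - 14*exp(q) + 49)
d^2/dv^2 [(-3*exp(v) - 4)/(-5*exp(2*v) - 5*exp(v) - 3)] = (75*exp(4*v) + 325*exp(3*v) + 30*exp(2*v) - 185*exp(v) - 33)*exp(v)/(125*exp(6*v) + 375*exp(5*v) + 600*exp(4*v) + 575*exp(3*v) + 360*exp(2*v) + 135*exp(v) + 27)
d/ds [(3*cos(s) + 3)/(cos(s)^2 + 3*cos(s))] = 3*(sin(s) + 3*sin(s)/cos(s)^2 + 2*tan(s))/(cos(s) + 3)^2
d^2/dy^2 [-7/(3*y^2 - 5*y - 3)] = 14*(-9*y^2 + 15*y + (6*y - 5)^2 + 9)/(-3*y^2 + 5*y + 3)^3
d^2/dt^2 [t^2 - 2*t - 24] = 2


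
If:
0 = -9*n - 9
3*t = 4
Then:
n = -1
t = 4/3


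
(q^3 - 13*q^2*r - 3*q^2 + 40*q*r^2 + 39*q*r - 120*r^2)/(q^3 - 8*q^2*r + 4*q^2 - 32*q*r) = (q^2 - 5*q*r - 3*q + 15*r)/(q*(q + 4))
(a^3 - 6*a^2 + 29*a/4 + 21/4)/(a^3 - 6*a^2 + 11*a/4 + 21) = (2*a^2 - 5*a - 3)/(2*a^2 - 5*a - 12)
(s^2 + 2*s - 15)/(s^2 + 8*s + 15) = (s - 3)/(s + 3)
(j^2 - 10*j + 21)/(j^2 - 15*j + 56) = (j - 3)/(j - 8)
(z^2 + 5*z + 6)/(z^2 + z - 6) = (z + 2)/(z - 2)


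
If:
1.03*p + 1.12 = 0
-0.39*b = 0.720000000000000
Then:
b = -1.85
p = -1.09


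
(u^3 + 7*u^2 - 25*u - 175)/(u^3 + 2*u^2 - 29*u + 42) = (u^2 - 25)/(u^2 - 5*u + 6)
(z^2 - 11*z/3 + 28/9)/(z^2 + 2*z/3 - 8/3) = (z - 7/3)/(z + 2)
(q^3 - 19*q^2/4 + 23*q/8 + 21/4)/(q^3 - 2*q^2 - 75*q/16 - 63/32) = 4*(q - 2)/(4*q + 3)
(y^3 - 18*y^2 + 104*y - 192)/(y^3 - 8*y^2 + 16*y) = (y^2 - 14*y + 48)/(y*(y - 4))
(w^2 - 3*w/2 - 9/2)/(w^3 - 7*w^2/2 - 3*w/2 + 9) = 1/(w - 2)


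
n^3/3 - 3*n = n*(n/3 + 1)*(n - 3)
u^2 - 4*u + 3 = (u - 3)*(u - 1)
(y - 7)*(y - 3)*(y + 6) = y^3 - 4*y^2 - 39*y + 126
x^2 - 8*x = x*(x - 8)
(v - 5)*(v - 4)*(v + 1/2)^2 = v^4 - 8*v^3 + 45*v^2/4 + 71*v/4 + 5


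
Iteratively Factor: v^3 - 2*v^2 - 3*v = (v)*(v^2 - 2*v - 3) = v*(v + 1)*(v - 3)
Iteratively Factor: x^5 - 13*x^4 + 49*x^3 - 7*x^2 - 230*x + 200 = (x - 4)*(x^4 - 9*x^3 + 13*x^2 + 45*x - 50) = (x - 5)*(x - 4)*(x^3 - 4*x^2 - 7*x + 10) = (x - 5)*(x - 4)*(x + 2)*(x^2 - 6*x + 5) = (x - 5)*(x - 4)*(x - 1)*(x + 2)*(x - 5)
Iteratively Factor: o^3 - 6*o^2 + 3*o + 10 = (o - 2)*(o^2 - 4*o - 5) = (o - 2)*(o + 1)*(o - 5)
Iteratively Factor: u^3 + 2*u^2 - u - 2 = (u + 1)*(u^2 + u - 2) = (u - 1)*(u + 1)*(u + 2)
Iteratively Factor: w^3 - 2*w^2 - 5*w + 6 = (w - 1)*(w^2 - w - 6) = (w - 1)*(w + 2)*(w - 3)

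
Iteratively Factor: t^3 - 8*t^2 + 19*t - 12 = (t - 4)*(t^2 - 4*t + 3) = (t - 4)*(t - 3)*(t - 1)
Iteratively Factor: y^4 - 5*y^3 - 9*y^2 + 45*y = (y - 3)*(y^3 - 2*y^2 - 15*y) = (y - 3)*(y + 3)*(y^2 - 5*y) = (y - 5)*(y - 3)*(y + 3)*(y)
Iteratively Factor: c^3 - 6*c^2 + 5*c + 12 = (c - 3)*(c^2 - 3*c - 4) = (c - 4)*(c - 3)*(c + 1)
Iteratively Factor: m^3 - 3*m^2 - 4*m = (m + 1)*(m^2 - 4*m) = m*(m + 1)*(m - 4)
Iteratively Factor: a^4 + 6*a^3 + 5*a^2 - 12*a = (a + 3)*(a^3 + 3*a^2 - 4*a) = (a - 1)*(a + 3)*(a^2 + 4*a) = (a - 1)*(a + 3)*(a + 4)*(a)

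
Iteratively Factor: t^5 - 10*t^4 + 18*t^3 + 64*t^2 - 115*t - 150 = (t + 2)*(t^4 - 12*t^3 + 42*t^2 - 20*t - 75) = (t + 1)*(t + 2)*(t^3 - 13*t^2 + 55*t - 75) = (t - 3)*(t + 1)*(t + 2)*(t^2 - 10*t + 25) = (t - 5)*(t - 3)*(t + 1)*(t + 2)*(t - 5)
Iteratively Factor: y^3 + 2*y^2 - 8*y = (y)*(y^2 + 2*y - 8) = y*(y - 2)*(y + 4)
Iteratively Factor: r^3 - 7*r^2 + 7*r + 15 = (r - 5)*(r^2 - 2*r - 3) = (r - 5)*(r + 1)*(r - 3)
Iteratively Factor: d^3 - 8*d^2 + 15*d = (d - 3)*(d^2 - 5*d) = (d - 5)*(d - 3)*(d)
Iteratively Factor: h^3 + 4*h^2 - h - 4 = (h - 1)*(h^2 + 5*h + 4) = (h - 1)*(h + 1)*(h + 4)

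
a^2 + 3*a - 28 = (a - 4)*(a + 7)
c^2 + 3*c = c*(c + 3)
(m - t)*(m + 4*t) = m^2 + 3*m*t - 4*t^2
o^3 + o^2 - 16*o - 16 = (o - 4)*(o + 1)*(o + 4)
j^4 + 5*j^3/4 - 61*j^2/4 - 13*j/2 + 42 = (j - 3)*(j - 7/4)*(j + 2)*(j + 4)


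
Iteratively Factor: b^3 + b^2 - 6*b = (b)*(b^2 + b - 6) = b*(b + 3)*(b - 2)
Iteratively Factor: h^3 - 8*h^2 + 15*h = (h - 3)*(h^2 - 5*h) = (h - 5)*(h - 3)*(h)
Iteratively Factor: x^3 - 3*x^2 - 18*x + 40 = (x + 4)*(x^2 - 7*x + 10) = (x - 5)*(x + 4)*(x - 2)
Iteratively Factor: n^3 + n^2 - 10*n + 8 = (n + 4)*(n^2 - 3*n + 2) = (n - 2)*(n + 4)*(n - 1)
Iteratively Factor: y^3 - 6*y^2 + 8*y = (y - 2)*(y^2 - 4*y) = y*(y - 2)*(y - 4)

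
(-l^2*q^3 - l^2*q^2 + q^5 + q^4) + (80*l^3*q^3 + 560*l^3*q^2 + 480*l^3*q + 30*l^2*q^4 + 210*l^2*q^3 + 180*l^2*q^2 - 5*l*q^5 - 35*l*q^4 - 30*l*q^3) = 80*l^3*q^3 + 560*l^3*q^2 + 480*l^3*q + 30*l^2*q^4 + 209*l^2*q^3 + 179*l^2*q^2 - 5*l*q^5 - 35*l*q^4 - 30*l*q^3 + q^5 + q^4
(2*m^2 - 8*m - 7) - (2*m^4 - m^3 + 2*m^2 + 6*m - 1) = -2*m^4 + m^3 - 14*m - 6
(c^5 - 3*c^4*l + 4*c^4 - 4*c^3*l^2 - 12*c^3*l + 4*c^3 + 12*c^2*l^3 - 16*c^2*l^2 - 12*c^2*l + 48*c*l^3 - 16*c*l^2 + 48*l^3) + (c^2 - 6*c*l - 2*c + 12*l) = c^5 - 3*c^4*l + 4*c^4 - 4*c^3*l^2 - 12*c^3*l + 4*c^3 + 12*c^2*l^3 - 16*c^2*l^2 - 12*c^2*l + c^2 + 48*c*l^3 - 16*c*l^2 - 6*c*l - 2*c + 48*l^3 + 12*l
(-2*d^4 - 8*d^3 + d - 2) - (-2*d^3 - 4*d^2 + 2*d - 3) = -2*d^4 - 6*d^3 + 4*d^2 - d + 1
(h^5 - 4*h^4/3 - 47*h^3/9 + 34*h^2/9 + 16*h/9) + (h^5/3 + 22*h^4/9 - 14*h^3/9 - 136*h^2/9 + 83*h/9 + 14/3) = 4*h^5/3 + 10*h^4/9 - 61*h^3/9 - 34*h^2/3 + 11*h + 14/3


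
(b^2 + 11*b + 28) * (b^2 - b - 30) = b^4 + 10*b^3 - 13*b^2 - 358*b - 840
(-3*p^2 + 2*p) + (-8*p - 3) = -3*p^2 - 6*p - 3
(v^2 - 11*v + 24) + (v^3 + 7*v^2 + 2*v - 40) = v^3 + 8*v^2 - 9*v - 16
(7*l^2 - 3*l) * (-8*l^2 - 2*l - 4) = -56*l^4 + 10*l^3 - 22*l^2 + 12*l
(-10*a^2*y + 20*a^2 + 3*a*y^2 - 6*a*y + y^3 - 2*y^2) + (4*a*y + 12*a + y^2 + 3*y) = -10*a^2*y + 20*a^2 + 3*a*y^2 - 2*a*y + 12*a + y^3 - y^2 + 3*y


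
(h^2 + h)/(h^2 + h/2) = 2*(h + 1)/(2*h + 1)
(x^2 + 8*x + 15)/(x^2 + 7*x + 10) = (x + 3)/(x + 2)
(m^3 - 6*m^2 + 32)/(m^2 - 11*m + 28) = (m^2 - 2*m - 8)/(m - 7)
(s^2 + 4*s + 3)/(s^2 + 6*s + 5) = (s + 3)/(s + 5)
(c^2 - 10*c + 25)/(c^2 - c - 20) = (c - 5)/(c + 4)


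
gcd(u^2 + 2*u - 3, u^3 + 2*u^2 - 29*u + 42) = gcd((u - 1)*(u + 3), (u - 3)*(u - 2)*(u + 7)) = 1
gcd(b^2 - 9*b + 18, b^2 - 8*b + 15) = b - 3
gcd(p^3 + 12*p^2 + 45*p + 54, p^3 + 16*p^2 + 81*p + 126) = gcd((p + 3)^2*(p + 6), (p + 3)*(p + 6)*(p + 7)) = p^2 + 9*p + 18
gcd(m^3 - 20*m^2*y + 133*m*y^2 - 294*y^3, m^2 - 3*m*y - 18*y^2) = -m + 6*y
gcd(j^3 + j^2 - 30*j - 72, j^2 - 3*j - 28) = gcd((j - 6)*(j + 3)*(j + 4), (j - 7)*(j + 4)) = j + 4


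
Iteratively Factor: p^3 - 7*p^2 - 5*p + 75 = (p - 5)*(p^2 - 2*p - 15) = (p - 5)^2*(p + 3)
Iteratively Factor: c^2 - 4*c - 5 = (c - 5)*(c + 1)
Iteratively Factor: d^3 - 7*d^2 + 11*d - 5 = (d - 1)*(d^2 - 6*d + 5) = (d - 1)^2*(d - 5)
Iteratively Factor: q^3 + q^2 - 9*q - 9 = (q + 1)*(q^2 - 9) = (q - 3)*(q + 1)*(q + 3)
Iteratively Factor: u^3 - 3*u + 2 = (u - 1)*(u^2 + u - 2) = (u - 1)^2*(u + 2)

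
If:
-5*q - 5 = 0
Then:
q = -1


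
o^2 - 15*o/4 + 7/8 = (o - 7/2)*(o - 1/4)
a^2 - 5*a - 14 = (a - 7)*(a + 2)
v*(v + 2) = v^2 + 2*v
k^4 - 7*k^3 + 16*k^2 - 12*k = k*(k - 3)*(k - 2)^2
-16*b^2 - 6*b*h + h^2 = (-8*b + h)*(2*b + h)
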